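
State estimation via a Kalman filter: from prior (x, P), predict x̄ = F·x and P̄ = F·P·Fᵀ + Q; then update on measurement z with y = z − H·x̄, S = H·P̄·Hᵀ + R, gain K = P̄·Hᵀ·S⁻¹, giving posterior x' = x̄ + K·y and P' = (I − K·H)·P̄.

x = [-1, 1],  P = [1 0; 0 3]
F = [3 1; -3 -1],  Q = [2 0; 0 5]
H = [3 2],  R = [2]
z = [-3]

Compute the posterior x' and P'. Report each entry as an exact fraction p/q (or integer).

x' = [-61/26, 53/26]
P' = [101/13 -147/13; -147/13 220/13]

x̄ = F·x = [-2, 2]
P̄ = F·P·Fᵀ + Q = [14 -12; -12 17]
y = z − H·x̄ = [-1]
S = H·P̄·Hᵀ + R = [52]
K = P̄·Hᵀ·S⁻¹ = [9/26; -1/26]
x' = x̄ + K·y = [-61/26, 53/26]
P' = (I − K·H)·P̄ = [101/13 -147/13; -147/13 220/13]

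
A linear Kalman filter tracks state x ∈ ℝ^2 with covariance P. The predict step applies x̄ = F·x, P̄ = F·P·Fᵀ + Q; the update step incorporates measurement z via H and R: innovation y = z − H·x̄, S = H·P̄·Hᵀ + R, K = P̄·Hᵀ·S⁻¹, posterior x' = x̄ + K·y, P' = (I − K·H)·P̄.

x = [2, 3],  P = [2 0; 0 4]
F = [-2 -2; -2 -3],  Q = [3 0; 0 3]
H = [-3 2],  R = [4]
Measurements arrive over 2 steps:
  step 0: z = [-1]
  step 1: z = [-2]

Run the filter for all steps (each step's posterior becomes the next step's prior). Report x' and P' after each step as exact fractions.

step 0: x̄ = F·x = [-10, -13]
step 0: P̄ = F·P·Fᵀ + Q = [27 32; 32 47]
step 0: y = z − H·x̄ = [-5]
step 0: S = H·P̄·Hᵀ + R = [51]
step 0: K = P̄·Hᵀ·S⁻¹ = [-1/3; -2/51]
step 0: x' = x̄ + K·y = [-25/3, -653/51]
step 0: P' = (I − K·H)·P̄ = [64/3 94/3; 94/3 2393/51]
step 1: x̄ = F·x = [2156/51, 2809/51]
step 1: P̄ = F·P·Fᵀ + Q = [26861/51 34690/51; 34690/51 45218/51]
step 1: y = z − H·x̄ = [44/3]
step 1: S = H·P̄·Hᵀ + R = [385/3]
step 1: K = P̄·Hᵀ·S⁻¹ = [-659/385; -802/385]
step 1: x' = x̄ + K·y = [10216/595, 14593/595]
step 1: P' = (I − K·H)·P̄ = [986236/6545 1456948/6545; 1456948/6545 2158154/6545]

step 0: x' = [-25/3, -653/51], P' = [64/3 94/3; 94/3 2393/51]
step 1: x' = [10216/595, 14593/595], P' = [986236/6545 1456948/6545; 1456948/6545 2158154/6545]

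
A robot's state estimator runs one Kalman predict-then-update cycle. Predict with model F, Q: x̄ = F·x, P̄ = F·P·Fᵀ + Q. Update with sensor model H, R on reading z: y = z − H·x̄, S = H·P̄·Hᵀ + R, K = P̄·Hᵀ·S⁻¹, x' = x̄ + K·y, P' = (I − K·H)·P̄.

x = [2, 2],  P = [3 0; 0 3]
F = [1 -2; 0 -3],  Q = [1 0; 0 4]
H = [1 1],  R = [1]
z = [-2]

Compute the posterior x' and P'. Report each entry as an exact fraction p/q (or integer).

x̄ = F·x = [-2, -6]
P̄ = F·P·Fᵀ + Q = [16 18; 18 31]
y = z − H·x̄ = [6]
S = H·P̄·Hᵀ + R = [84]
K = P̄·Hᵀ·S⁻¹ = [17/42; 7/12]
x' = x̄ + K·y = [3/7, -5/2]
P' = (I − K·H)·P̄ = [47/21 -11/6; -11/6 29/12]

x' = [3/7, -5/2]
P' = [47/21 -11/6; -11/6 29/12]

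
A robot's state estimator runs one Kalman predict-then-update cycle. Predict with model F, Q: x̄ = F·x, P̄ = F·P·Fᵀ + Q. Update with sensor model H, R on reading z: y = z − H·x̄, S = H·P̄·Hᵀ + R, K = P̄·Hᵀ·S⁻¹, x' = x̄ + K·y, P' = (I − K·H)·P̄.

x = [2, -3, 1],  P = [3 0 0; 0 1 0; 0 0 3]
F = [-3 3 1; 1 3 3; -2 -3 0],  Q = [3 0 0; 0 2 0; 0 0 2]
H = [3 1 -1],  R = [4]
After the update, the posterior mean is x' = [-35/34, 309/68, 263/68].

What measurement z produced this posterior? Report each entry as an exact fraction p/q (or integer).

x̄ = F·x = [-14, -4, 5]
P̄ = F·P·Fᵀ + Q = [42 9 9; 9 41 -15; 9 -15 23]
S = H·P̄·Hᵀ + R = [476]
K = P̄·Hᵀ·S⁻¹ = [9/34; 83/476; -11/476]
x' − x̄ = [441/34, 581/68, -77/68] = K·y
y = (KᵀK)⁻¹·Kᵀ·(x' − x̄) = [49]
z = y + H·x̄ = [49] + [-51] = [-2]

z = [-2]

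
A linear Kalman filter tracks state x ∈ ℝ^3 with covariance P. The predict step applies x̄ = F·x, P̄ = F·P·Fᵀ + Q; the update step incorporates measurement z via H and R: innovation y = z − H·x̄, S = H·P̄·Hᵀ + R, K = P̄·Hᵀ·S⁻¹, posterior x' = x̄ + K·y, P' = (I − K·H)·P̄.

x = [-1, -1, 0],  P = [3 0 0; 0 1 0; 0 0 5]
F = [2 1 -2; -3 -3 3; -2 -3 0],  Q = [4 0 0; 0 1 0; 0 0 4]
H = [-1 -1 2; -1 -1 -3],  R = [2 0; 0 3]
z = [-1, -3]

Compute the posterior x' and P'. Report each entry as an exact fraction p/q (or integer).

x̄ = F·x = [-3, 6, 5]
P̄ = F·P·Fᵀ + Q = [37 -51 -15; -51 82 27; -15 27 25]
y = z − H·x̄ = [-8, 15]
S = H·P̄·Hᵀ + R = [71 -121; -121 317]
K = P̄·Hᵀ·S⁻¹ = [689/2622 751/2622; -2087/2622 -1723/2622; 1519/7866 -1579/7866]
x' = x̄ + K·y = [-2113/2622, 6583/2622, 3493/7866]
P' = (I − K·H)·P̄ = [21243/874 -21819/874 -175/2622; -21819/874 23343/874 199/2622; -175/2622 199/2622 1555/7866]

x' = [-2113/2622, 6583/2622, 3493/7866]
P' = [21243/874 -21819/874 -175/2622; -21819/874 23343/874 199/2622; -175/2622 199/2622 1555/7866]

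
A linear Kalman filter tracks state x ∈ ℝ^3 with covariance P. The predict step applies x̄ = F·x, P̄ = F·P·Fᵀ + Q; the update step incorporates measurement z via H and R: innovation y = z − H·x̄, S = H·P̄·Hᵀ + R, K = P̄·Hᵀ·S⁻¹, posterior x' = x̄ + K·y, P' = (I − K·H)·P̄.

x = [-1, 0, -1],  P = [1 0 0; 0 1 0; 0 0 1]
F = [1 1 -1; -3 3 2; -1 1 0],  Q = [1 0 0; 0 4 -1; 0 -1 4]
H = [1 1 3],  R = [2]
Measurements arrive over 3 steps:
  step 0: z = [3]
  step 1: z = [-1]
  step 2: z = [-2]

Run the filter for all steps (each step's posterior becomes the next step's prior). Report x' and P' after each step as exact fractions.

step 0: x' = [-1/56, 73/112, 89/112], P' = [111/28 -151/56 -23/56; -151/56 1391/112 -337/112; -23/56 -337/112 143/112]
step 1: x' = [-5980/8369, 90547/100428, -39257/100428], P' = [112888/8369 -70776/8369 -13558/8369; -70776/8369 1708901/100428 -258523/100428; -13558/8369 -258523/100428 151421/100428]
step 2: x' = [14319390/44732321, -248180199/178929284, -54882491/178929284], P' = [1055261708/44732321 -757191443/44732321 -98687693/44732321; -757191443/44732321 4325586003/178929284 -375669797/178929284; -98687693/44732321 -375669797/178929284 276764331/178929284]

step 0: x̄ = F·x = [0, 1, 1]
step 0: P̄ = F·P·Fᵀ + Q = [4 -2 0; -2 26 5; 0 5 6]
step 0: y = z − H·x̄ = [-1]
step 0: S = H·P̄·Hᵀ + R = [112]
step 0: K = P̄·Hᵀ·S⁻¹ = [1/56; 39/112; 23/112]
step 0: x' = x̄ + K·y = [-1/56, 73/112, 89/112]
step 0: P' = (I − K·H)·P̄ = [111/28 -151/56 -23/56; -151/56 1391/112 -337/112; -23/56 -337/112 143/112]
step 1: x̄ = F·x = [-9/56, 403/112, 75/112]
step 1: P̄ = F·P·Fᵀ + Q = [563/28 1331/56 619/56; 1331/56 19479/112 6623/112; 619/56 6623/112 2887/112]
step 1: y = z − H·x̄ = [-361/56]
step 1: S = H·P̄·Hᵀ + R = [25107/28]
step 1: K = P̄·Hᵀ·S⁻¹ = [719/8369; 21005/50214; 8261/50214]
step 1: x' = x̄ + K·y = [-5980/8369, 90547/100428, -39257/100428]
step 1: P' = (I − K·H)·P̄ = [112888/8369 -70776/8369 -13558/8369; -70776/8369 1708901/100428 -258523/100428; -13558/8369 -258523/100428 151421/100428]
step 2: x̄ = F·x = [4837/8369, 408407/100428, 162307/100428]
step 2: P̄ = F·P·Fᵀ + Q = [204935/8369 17078/8369 37506/8369; 17078/8369 42717101/100428 13994461/100428; 37506/8369 13994461/100428 5163893/100428]
step 2: y = z − H·x̄ = [-288557/25107]
step 2: S = H·P̄·Hᵀ + R = [44732321/25107]
step 2: K = P̄·Hᵀ·S⁻¹ = [1003593/44732321; 21226355/44732321; 7484053/44732321]
step 2: x' = x̄ + K·y = [14319390/44732321, -248180199/178929284, -54882491/178929284]
step 2: P' = (I − K·H)·P̄ = [1055261708/44732321 -757191443/44732321 -98687693/44732321; -757191443/44732321 4325586003/178929284 -375669797/178929284; -98687693/44732321 -375669797/178929284 276764331/178929284]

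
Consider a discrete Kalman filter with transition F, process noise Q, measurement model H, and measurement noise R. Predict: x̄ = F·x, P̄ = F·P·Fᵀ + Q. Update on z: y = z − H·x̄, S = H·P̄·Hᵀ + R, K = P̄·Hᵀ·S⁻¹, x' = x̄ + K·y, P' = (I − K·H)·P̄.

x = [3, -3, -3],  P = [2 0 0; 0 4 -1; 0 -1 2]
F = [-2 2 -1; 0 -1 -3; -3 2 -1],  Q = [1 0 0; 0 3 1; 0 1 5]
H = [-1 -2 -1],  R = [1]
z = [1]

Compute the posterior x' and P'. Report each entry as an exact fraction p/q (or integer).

x' = [-2525/249, 936/83, -1112/83]
P' = [2678/249 -816/83 763/83; -816/83 902/83 -973/83; 763/83 -973/83 1212/83]

x̄ = F·x = [-9, 12, -12]
P̄ = F·P·Fᵀ + Q = [31 3 34; 3 19 4; 34 4 45]
y = z − H·x̄ = [4]
S = H·P̄·Hᵀ + R = [249]
K = P̄·Hᵀ·S⁻¹ = [-71/249; -15/83; -29/83]
x' = x̄ + K·y = [-2525/249, 936/83, -1112/83]
P' = (I − K·H)·P̄ = [2678/249 -816/83 763/83; -816/83 902/83 -973/83; 763/83 -973/83 1212/83]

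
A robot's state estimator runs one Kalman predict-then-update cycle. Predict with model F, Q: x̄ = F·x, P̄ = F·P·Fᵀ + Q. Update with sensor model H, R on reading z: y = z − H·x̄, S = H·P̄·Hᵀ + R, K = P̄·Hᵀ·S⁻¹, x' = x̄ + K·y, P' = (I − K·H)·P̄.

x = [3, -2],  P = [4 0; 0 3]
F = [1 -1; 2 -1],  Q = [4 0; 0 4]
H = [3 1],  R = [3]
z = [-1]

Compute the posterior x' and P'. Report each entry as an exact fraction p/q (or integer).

x' = [-101/191, 184/191]
P' = [165/191 -363/191; -363/191 1257/191]

x̄ = F·x = [5, 8]
P̄ = F·P·Fᵀ + Q = [11 11; 11 23]
y = z − H·x̄ = [-24]
S = H·P̄·Hᵀ + R = [191]
K = P̄·Hᵀ·S⁻¹ = [44/191; 56/191]
x' = x̄ + K·y = [-101/191, 184/191]
P' = (I − K·H)·P̄ = [165/191 -363/191; -363/191 1257/191]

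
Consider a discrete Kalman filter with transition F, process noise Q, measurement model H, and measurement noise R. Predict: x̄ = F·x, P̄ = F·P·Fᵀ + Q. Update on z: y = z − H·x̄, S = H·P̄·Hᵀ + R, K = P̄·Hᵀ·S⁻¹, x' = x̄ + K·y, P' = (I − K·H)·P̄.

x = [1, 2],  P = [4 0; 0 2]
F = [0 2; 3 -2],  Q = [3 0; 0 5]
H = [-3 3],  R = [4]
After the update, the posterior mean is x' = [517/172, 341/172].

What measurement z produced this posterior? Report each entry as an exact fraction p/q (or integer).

z = [-3]

x̄ = F·x = [4, -1]
P̄ = F·P·Fᵀ + Q = [11 -8; -8 49]
S = H·P̄·Hᵀ + R = [688]
K = P̄·Hᵀ·S⁻¹ = [-57/688; 171/688]
x' − x̄ = [-171/172, 513/172] = K·y
y = (KᵀK)⁻¹·Kᵀ·(x' − x̄) = [12]
z = y + H·x̄ = [12] + [-15] = [-3]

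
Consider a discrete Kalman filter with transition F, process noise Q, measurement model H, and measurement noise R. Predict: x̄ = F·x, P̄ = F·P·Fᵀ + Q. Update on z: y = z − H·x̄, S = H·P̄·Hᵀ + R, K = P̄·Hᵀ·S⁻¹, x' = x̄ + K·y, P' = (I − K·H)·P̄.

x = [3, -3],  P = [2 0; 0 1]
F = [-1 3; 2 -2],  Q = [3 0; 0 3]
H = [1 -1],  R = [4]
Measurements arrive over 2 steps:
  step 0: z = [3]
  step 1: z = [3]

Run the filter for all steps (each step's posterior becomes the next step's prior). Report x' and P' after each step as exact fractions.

step 0: x' = [12/53, -39/53], P' = [166/53 70/53; 70/53 170/53]
step 1: x' = [3114/2087, -2367/2087], P' = [19437/4174 10529/4174; 10529/4174 17469/4174]

step 0: x̄ = F·x = [-12, 12]
step 0: P̄ = F·P·Fᵀ + Q = [14 -10; -10 15]
step 0: y = z − H·x̄ = [27]
step 0: S = H·P̄·Hᵀ + R = [53]
step 0: K = P̄·Hᵀ·S⁻¹ = [24/53; -25/53]
step 0: x' = x̄ + K·y = [12/53, -39/53]
step 0: P' = (I − K·H)·P̄ = [166/53 70/53; 70/53 170/53]
step 1: x̄ = F·x = [-129/53, 102/53]
step 1: P̄ = F·P·Fᵀ + Q = [1435/53 -792/53; -792/53 943/53]
step 1: y = z − H·x̄ = [390/53]
step 1: S = H·P̄·Hᵀ + R = [4174/53]
step 1: K = P̄·Hᵀ·S⁻¹ = [2227/4174; -1735/4174]
step 1: x' = x̄ + K·y = [3114/2087, -2367/2087]
step 1: P' = (I − K·H)·P̄ = [19437/4174 10529/4174; 10529/4174 17469/4174]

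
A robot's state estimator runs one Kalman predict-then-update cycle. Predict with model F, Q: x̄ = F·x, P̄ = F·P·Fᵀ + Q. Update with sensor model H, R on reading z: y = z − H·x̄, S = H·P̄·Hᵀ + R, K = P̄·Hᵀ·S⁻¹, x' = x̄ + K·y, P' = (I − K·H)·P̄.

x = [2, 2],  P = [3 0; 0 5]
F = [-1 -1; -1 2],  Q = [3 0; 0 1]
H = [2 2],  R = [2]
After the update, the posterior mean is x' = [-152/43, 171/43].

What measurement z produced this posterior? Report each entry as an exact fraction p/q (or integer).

x̄ = F·x = [-4, 2]
P̄ = F·P·Fᵀ + Q = [11 -7; -7 24]
S = H·P̄·Hᵀ + R = [86]
K = P̄·Hᵀ·S⁻¹ = [4/43; 17/43]
x' − x̄ = [20/43, 85/43] = K·y
y = (KᵀK)⁻¹·Kᵀ·(x' − x̄) = [5]
z = y + H·x̄ = [5] + [-4] = [1]

z = [1]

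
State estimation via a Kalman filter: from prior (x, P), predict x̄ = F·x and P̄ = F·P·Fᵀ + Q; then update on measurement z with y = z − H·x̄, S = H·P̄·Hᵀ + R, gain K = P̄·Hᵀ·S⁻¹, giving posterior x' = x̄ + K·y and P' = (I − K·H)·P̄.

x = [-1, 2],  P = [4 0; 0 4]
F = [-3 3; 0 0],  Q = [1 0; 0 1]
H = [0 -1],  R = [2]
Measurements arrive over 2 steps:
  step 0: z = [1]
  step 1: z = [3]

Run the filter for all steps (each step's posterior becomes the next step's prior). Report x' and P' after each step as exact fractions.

step 0: x' = [9, -1/3], P' = [73 0; 0 2/3]
step 1: x' = [-28, -1], P' = [664 0; 0 2/3]

step 0: x̄ = F·x = [9, 0]
step 0: P̄ = F·P·Fᵀ + Q = [73 0; 0 1]
step 0: y = z − H·x̄ = [1]
step 0: S = H·P̄·Hᵀ + R = [3]
step 0: K = P̄·Hᵀ·S⁻¹ = [0; -1/3]
step 0: x' = x̄ + K·y = [9, -1/3]
step 0: P' = (I − K·H)·P̄ = [73 0; 0 2/3]
step 1: x̄ = F·x = [-28, 0]
step 1: P̄ = F·P·Fᵀ + Q = [664 0; 0 1]
step 1: y = z − H·x̄ = [3]
step 1: S = H·P̄·Hᵀ + R = [3]
step 1: K = P̄·Hᵀ·S⁻¹ = [0; -1/3]
step 1: x' = x̄ + K·y = [-28, -1]
step 1: P' = (I − K·H)·P̄ = [664 0; 0 2/3]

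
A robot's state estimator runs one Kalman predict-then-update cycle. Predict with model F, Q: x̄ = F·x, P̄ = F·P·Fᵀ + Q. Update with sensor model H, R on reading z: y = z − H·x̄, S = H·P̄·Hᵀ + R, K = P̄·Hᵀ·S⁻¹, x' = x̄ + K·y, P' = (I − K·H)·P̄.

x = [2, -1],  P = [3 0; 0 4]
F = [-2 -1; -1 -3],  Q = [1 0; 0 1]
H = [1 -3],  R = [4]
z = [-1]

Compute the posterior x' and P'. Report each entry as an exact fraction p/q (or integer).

x' = [-1004/273, -79/91]
P' = [3272/273 380/91; 380/91 172/91]

x̄ = F·x = [-3, 1]
P̄ = F·P·Fᵀ + Q = [17 18; 18 40]
y = z − H·x̄ = [5]
S = H·P̄·Hᵀ + R = [273]
K = P̄·Hᵀ·S⁻¹ = [-37/273; -34/91]
x' = x̄ + K·y = [-1004/273, -79/91]
P' = (I − K·H)·P̄ = [3272/273 380/91; 380/91 172/91]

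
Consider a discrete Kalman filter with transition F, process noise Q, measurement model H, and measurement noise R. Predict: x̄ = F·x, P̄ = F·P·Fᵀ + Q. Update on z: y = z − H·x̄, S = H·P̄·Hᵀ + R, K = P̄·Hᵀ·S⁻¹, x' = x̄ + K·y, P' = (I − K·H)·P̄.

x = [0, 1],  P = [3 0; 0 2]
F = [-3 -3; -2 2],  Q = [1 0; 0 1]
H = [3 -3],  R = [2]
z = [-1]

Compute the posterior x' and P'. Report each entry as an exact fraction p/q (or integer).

x' = [27/71, 52/71]
P' = [8462/497 8382/497; 8382/497 8412/497]

x̄ = F·x = [-3, 2]
P̄ = F·P·Fᵀ + Q = [46 6; 6 21]
y = z − H·x̄ = [14]
S = H·P̄·Hᵀ + R = [497]
K = P̄·Hᵀ·S⁻¹ = [120/497; -45/497]
x' = x̄ + K·y = [27/71, 52/71]
P' = (I − K·H)·P̄ = [8462/497 8382/497; 8382/497 8412/497]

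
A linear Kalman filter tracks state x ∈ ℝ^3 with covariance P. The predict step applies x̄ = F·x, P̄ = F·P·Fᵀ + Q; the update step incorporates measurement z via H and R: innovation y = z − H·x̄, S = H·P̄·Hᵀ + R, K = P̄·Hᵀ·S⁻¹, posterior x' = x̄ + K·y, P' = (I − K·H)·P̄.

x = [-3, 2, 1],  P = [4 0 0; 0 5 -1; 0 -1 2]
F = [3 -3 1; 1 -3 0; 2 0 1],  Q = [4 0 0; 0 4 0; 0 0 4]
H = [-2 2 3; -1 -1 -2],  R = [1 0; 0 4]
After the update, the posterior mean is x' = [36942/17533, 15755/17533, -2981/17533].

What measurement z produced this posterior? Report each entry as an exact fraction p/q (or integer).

z = [-3, -3]

x̄ = F·x = [-14, -9, -5]
P̄ = F·P·Fᵀ + Q = [93 60 29; 60 53 11; 29 11 22]
S = H·P̄·Hᵀ + R = [87 -100; -100 518]
K = P̄·Hᵀ·S⁻¹ = [-5111/17533 -16257/35066; -1829/17533 -9845/35066; 3570/17533 -2154/17533]
x' − x̄ = [282404/17533, 173552/17533, 84684/17533] = K·y
y = (KᵀK)⁻¹·Kᵀ·(x' − x̄) = [2, -36]
z = y + H·x̄ = [2, -36] + [-5, 33] = [-3, -3]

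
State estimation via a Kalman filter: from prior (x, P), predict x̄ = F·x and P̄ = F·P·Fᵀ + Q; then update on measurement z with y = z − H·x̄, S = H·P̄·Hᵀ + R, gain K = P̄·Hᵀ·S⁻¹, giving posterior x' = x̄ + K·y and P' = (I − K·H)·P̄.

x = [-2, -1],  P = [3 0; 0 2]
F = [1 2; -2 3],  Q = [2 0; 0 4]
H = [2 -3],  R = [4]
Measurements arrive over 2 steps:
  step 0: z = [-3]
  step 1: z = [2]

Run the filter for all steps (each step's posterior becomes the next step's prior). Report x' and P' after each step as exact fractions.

step 0: x' = [-548/145, -43/29], P' = [1853/145 246/29; 246/29 176/29]
step 1: x' = [84109/24576, 5261/3072], P' = [197927/12288 15655/1536; 15655/1536 1319/192]

step 0: x̄ = F·x = [-4, 1]
step 0: P̄ = F·P·Fᵀ + Q = [13 6; 6 34]
step 0: y = z − H·x̄ = [8]
step 0: S = H·P̄·Hᵀ + R = [290]
step 0: K = P̄·Hᵀ·S⁻¹ = [4/145; -9/29]
step 0: x' = x̄ + K·y = [-548/145, -43/29]
step 0: P' = (I − K·H)·P̄ = [1853/145 246/29; 246/29 176/29]
step 1: x̄ = F·x = [-978/145, 451/145]
step 1: P̄ = F·P·Fᵀ + Q = [10583/145 344/145; 344/145 1152/145]
step 1: y = z − H·x̄ = [3599/145]
step 1: S = H·P̄·Hᵀ + R = [49152/145]
step 1: K = P̄·Hᵀ·S⁻¹ = [10067/24576; -173/3072]
step 1: x' = x̄ + K·y = [84109/24576, 5261/3072]
step 1: P' = (I − K·H)·P̄ = [197927/12288 15655/1536; 15655/1536 1319/192]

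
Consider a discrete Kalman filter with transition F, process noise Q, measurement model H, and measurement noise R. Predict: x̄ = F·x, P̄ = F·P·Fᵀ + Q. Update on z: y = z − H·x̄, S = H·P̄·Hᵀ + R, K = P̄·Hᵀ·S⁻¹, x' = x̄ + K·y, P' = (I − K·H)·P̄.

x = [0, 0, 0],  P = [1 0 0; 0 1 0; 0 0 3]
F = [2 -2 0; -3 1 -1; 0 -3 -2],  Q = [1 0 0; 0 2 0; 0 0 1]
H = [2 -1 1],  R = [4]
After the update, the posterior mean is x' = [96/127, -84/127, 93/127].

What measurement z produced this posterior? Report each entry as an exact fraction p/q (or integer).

x̄ = F·x = [0, 0, 0]
P̄ = F·P·Fᵀ + Q = [9 -8 6; -8 15 3; 6 3 22]
S = H·P̄·Hᵀ + R = [127]
K = P̄·Hᵀ·S⁻¹ = [32/127; -28/127; 31/127]
x' − x̄ = [96/127, -84/127, 93/127] = K·y
y = (KᵀK)⁻¹·Kᵀ·(x' − x̄) = [3]
z = y + H·x̄ = [3] + [0] = [3]

z = [3]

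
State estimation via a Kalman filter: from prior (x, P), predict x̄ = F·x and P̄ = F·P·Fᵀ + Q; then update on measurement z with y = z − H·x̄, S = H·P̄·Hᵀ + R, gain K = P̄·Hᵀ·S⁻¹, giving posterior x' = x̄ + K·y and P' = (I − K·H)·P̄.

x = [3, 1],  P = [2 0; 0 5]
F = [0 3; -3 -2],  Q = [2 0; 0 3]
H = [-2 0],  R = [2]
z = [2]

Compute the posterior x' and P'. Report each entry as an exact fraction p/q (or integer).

x̄ = F·x = [3, -11]
P̄ = F·P·Fᵀ + Q = [47 -30; -30 41]
y = z − H·x̄ = [8]
S = H·P̄·Hᵀ + R = [190]
K = P̄·Hᵀ·S⁻¹ = [-47/95; 6/19]
x' = x̄ + K·y = [-91/95, -161/19]
P' = (I − K·H)·P̄ = [47/95 -6/19; -6/19 419/19]

x' = [-91/95, -161/19]
P' = [47/95 -6/19; -6/19 419/19]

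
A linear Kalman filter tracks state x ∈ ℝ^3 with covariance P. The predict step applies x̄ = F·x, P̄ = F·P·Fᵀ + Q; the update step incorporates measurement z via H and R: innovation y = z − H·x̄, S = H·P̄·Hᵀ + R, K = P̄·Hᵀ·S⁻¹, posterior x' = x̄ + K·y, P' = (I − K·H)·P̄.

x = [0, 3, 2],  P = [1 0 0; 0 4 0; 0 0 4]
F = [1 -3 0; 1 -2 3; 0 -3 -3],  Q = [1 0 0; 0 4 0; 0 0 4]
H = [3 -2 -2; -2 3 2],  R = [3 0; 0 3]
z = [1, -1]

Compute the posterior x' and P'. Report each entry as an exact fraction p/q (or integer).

x' = [-36752/6999, 34712/6999, -92921/6999]
P' = [81977/6999 -64259/6999 182756/6999; -64259/6999 84692/6999 -185720/6999; 182756/6999 -185720/6999 462500/6999]

x̄ = F·x = [-9, 0, -15]
P̄ = F·P·Fᵀ + Q = [38 25 36; 25 57 -12; 36 -12 76]
y = z − H·x̄ = [-2, 11]
S = H·P̄·Hᵀ + R = [49 -69; -69 240]
K = P̄·Hᵀ·S⁻¹ = [993/2333 2927/6999; 1031/2333 3718/6999; -588/2333 776/6999]
x' = x̄ + K·y = [-36752/6999, 34712/6999, -92921/6999]
P' = (I − K·H)·P̄ = [81977/6999 -64259/6999 182756/6999; -64259/6999 84692/6999 -185720/6999; 182756/6999 -185720/6999 462500/6999]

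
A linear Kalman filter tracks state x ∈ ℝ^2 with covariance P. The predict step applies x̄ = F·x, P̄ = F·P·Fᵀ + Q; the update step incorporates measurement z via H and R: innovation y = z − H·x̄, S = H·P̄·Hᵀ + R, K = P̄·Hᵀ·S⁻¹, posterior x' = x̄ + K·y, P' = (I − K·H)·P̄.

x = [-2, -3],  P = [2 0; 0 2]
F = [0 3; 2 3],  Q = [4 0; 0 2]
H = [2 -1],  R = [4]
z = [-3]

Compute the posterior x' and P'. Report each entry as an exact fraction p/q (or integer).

x̄ = F·x = [-9, -13]
P̄ = F·P·Fᵀ + Q = [22 18; 18 28]
y = z − H·x̄ = [2]
S = H·P̄·Hᵀ + R = [48]
K = P̄·Hᵀ·S⁻¹ = [13/24; 1/6]
x' = x̄ + K·y = [-95/12, -38/3]
P' = (I − K·H)·P̄ = [95/12 41/3; 41/3 80/3]

x' = [-95/12, -38/3]
P' = [95/12 41/3; 41/3 80/3]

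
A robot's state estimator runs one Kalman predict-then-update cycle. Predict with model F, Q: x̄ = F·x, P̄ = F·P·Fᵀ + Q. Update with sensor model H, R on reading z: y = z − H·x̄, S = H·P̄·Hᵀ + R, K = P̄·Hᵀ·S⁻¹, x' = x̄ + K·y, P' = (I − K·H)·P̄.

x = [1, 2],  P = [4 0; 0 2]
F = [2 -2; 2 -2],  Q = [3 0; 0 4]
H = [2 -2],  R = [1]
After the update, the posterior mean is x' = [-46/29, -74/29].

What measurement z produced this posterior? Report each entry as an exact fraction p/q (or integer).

x̄ = F·x = [-2, -2]
P̄ = F·P·Fᵀ + Q = [27 24; 24 28]
S = H·P̄·Hᵀ + R = [29]
K = P̄·Hᵀ·S⁻¹ = [6/29; -8/29]
x' − x̄ = [12/29, -16/29] = K·y
y = (KᵀK)⁻¹·Kᵀ·(x' − x̄) = [2]
z = y + H·x̄ = [2] + [0] = [2]

z = [2]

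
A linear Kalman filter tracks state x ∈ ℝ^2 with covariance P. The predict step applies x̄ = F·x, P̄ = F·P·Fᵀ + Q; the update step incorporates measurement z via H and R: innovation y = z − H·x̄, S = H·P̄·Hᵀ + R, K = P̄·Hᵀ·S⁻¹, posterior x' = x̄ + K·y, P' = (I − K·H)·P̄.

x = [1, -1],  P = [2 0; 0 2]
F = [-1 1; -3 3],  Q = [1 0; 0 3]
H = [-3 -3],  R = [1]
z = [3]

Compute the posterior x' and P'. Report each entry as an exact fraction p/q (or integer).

x' = [-155/613, -465/613]
P' = [464/613 -447/613; -447/613 498/613]

x̄ = F·x = [-2, -6]
P̄ = F·P·Fᵀ + Q = [5 12; 12 39]
y = z − H·x̄ = [-21]
S = H·P̄·Hᵀ + R = [613]
K = P̄·Hᵀ·S⁻¹ = [-51/613; -153/613]
x' = x̄ + K·y = [-155/613, -465/613]
P' = (I − K·H)·P̄ = [464/613 -447/613; -447/613 498/613]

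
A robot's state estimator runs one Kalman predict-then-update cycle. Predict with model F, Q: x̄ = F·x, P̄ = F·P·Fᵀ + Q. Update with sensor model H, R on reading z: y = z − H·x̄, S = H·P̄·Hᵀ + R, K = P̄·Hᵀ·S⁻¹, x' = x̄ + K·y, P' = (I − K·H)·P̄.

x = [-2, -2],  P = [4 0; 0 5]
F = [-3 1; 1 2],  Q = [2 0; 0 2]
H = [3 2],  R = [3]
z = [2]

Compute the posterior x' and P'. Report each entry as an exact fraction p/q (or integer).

x' = [213/47, -1364/235]
P' = [917/94 -669/47; -669/47 5052/235]

x̄ = F·x = [4, -6]
P̄ = F·P·Fᵀ + Q = [43 -2; -2 26]
y = z − H·x̄ = [2]
S = H·P̄·Hᵀ + R = [470]
K = P̄·Hᵀ·S⁻¹ = [25/94; 23/235]
x' = x̄ + K·y = [213/47, -1364/235]
P' = (I − K·H)·P̄ = [917/94 -669/47; -669/47 5052/235]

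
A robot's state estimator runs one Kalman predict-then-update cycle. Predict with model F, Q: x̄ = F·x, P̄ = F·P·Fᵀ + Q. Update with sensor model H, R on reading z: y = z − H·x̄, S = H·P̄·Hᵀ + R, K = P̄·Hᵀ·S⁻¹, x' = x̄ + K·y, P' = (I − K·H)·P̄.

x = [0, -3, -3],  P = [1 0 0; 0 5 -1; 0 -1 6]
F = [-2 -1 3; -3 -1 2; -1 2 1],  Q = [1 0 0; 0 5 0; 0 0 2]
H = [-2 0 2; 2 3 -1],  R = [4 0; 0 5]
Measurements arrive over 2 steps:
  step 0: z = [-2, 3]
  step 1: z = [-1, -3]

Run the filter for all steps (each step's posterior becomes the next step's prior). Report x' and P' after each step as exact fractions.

step 0: x' = [-5846/2395, 2992/2395, -8956/2395], P' = [144809/23950 -19334/11975 72992/11975; -19334/11975 12468/11975 -16009/11975; 72992/11975 -16009/11975 84892/11975]
step 1: x' = [-8259645/10778221, -39796459/43112884, -10989050/10778221], P' = [46085135/10778221 -15331092/10778221 40369559/10778221; -15331092/10778221 94961087/86225768 -40662583/43112884; 40369559/10778221 -40662583/43112884 89900859/21556442]

step 0: x̄ = F·x = [-6, -3, -9]
step 0: P̄ = F·P·Fᵀ + Q = [70 52 5; 52 47 2; 5 2 25]
step 0: y = z − H·x̄ = [4, 15]
step 0: S = H·P̄·Hᵀ + R = [344 -600; -600 1325]
step 0: K = P̄·Hᵀ·S⁻¹ = [47/1916 2763/11975; 133/958 2949/11975; 238/479 2613/11975]
step 0: x' = x̄ + K·y = [-5846/2395, 2992/2395, -8956/2395]
step 0: P' = (I − K·H)·P̄ = [144809/23950 -19334/11975 72992/11975; -19334/11975 12468/11975 -16009/11975; 72992/11975 -16009/11975 84892/11975]
step 1: x̄ = F·x = [-18168/2395, -3366/2395, 6/5]
step 1: P̄ = F·P·Fᵀ + Q = [220903/11975 -9274/11975 -26/25; -9274/11975 271359/23950 191/50; -26/25 191/50 411/50]
step 1: y = z − H·x̄ = [-44479/2395, 42123/2395]
step 1: S = H·P̄·Hᵀ + R = [1424882/11975 -825094/11975; -825094/11975 1927098/11975]
step 1: K = P̄·Hᵀ·S⁻¹ = [-2857788/10778221 1161487/10778221; 20661785/86225768 24182191/86225768; 9161741/43112884 4233401/43112884]
step 1: x' = x̄ + K·y = [-8259645/10778221, -39796459/43112884, -10989050/10778221]
step 1: P' = (I − K·H)·P̄ = [46085135/10778221 -15331092/10778221 40369559/10778221; -15331092/10778221 94961087/86225768 -40662583/43112884; 40369559/10778221 -40662583/43112884 89900859/21556442]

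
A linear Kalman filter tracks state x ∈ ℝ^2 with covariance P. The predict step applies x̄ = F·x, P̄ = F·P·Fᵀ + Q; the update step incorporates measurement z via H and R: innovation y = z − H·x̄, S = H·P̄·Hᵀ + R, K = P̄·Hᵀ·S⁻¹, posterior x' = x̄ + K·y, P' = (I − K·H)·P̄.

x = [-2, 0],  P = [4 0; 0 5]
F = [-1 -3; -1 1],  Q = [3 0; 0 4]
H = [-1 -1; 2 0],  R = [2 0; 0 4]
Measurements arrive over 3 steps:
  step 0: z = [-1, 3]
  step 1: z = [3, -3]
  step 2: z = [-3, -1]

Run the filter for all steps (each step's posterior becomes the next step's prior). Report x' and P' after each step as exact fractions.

step 0: x' = [1911/1408, 51/1408], P' = [659/704 -577/704; -577/704 1691/704]
step 1: x' = [-19137/12656, -18243/12656], P' = [1443/1582 -1219/1582; -1219/1582 16987/7910]
step 2: x' = [-609203/5138920, 15005397/5138920], P' = [582746/642365 -491424/642365; -491424/642365 1374496/642365]

step 0: x̄ = F·x = [2, 2]
step 0: P̄ = F·P·Fᵀ + Q = [52 -11; -11 13]
step 0: y = z − H·x̄ = [3, -1]
step 0: S = H·P̄·Hᵀ + R = [45 -82; -82 212]
step 0: K = P̄·Hᵀ·S⁻¹ = [-41/704 659/1408; -557/704 -577/1408]
step 0: x' = x̄ + K·y = [1911/1408, 51/1408]
step 0: P' = (I − K·H)·P̄ = [659/704 -577/704; -577/704 1691/704]
step 1: x̄ = F·x = [-129/88, -465/352]
step 1: P̄ = F·P·Fᵀ + Q = [227/11 -87/11; -87/11 395/44]
step 1: y = z − H·x̄ = [75/352, -3/44]
step 1: S = H·P̄·Hᵀ + R = [695/44 -280/11; -280/11 952/11]
step 1: K = P̄·Hᵀ·S⁻¹ = [-8/113 1443/3164; -389/565 -1219/3164]
step 1: x' = x̄ + K·y = [-19137/12656, -18243/12656]
step 1: P' = (I − K·H)·P̄ = [1443/1582 -1219/1582; -1219/1582 16987/7910]
step 2: x̄ = F·x = [36933/6328, 447/6328]
step 2: P̄ = F·P·Fᵀ + Q = [73629/3955 -27968/3955; -27968/3955 34016/3955]
step 2: y = z − H·x̄ = [657/226, -40097/3164]
step 2: S = H·P̄·Hᵀ + R = [8517/565 -13046/565; -13046/565 310336/3955]
step 2: K = P̄·Hᵀ·S⁻¹ = [-45661/642365 291373/642365; -441536/642365 -245712/642365]
step 2: x' = x̄ + K·y = [-609203/5138920, 15005397/5138920]
step 2: P' = (I − K·H)·P̄ = [582746/642365 -491424/642365; -491424/642365 1374496/642365]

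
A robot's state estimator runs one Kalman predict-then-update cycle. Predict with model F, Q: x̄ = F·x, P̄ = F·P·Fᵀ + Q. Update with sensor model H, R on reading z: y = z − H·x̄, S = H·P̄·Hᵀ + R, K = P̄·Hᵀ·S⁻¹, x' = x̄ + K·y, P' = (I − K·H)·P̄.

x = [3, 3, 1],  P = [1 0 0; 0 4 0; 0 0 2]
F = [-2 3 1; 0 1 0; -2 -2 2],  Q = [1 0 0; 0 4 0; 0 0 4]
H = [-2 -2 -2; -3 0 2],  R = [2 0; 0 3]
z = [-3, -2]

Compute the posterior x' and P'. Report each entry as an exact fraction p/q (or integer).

x̄ = F·x = [4, 3, -10]
P̄ = F·P·Fᵀ + Q = [43 12 -16; 12 8 -8; -16 -8 32]
y = z − H·x̄ = [-9, 30]
S = H·P̄·Hᵀ + R = [238 202; 202 710]
K = P̄·Hᵀ·S⁻¹ = [-11429/64088 -11281/64088; -817/16022 -941/16022; -2124/8011 1868/8011]
x' = x̄ + K·y = [20783/64088, 27189/16022, -4954/8011]
P' = (I − K·H)·P̄ = [48081/64088 -22963/16022 6900/8011; -22963/16022 29818/8011 -17928/8011; 6900/8011 -17928/8011 13152/8011]

x' = [20783/64088, 27189/16022, -4954/8011]
P' = [48081/64088 -22963/16022 6900/8011; -22963/16022 29818/8011 -17928/8011; 6900/8011 -17928/8011 13152/8011]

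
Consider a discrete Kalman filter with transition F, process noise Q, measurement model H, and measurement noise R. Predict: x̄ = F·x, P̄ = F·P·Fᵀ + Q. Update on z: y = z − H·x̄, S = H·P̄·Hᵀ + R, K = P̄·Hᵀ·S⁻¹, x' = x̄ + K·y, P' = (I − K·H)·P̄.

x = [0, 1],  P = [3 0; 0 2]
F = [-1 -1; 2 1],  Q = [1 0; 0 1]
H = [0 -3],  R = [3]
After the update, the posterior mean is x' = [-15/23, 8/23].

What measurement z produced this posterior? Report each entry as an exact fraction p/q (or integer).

z = [-1]

x̄ = F·x = [-1, 1]
P̄ = F·P·Fᵀ + Q = [6 -8; -8 15]
S = H·P̄·Hᵀ + R = [138]
K = P̄·Hᵀ·S⁻¹ = [4/23; -15/46]
x' − x̄ = [8/23, -15/23] = K·y
y = (KᵀK)⁻¹·Kᵀ·(x' − x̄) = [2]
z = y + H·x̄ = [2] + [-3] = [-1]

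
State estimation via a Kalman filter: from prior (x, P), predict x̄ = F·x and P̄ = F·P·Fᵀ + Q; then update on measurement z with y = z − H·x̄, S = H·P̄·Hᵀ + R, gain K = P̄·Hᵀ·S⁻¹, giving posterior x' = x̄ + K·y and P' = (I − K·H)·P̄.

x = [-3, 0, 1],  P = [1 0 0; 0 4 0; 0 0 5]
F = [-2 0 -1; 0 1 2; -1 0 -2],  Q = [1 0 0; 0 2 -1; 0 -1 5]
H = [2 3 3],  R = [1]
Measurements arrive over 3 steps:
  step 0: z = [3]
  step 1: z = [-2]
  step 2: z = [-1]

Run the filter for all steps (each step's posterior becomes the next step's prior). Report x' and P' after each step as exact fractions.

step 0: x̄ = F·x = [5, 2, 1]
step 0: P̄ = F·P·Fᵀ + Q = [10 -10 12; -10 26 -21; 12 -21 26]
step 0: y = z − H·x̄ = [-16]
step 0: S = H·P̄·Hᵀ + R = [155]
step 0: K = P̄·Hᵀ·S⁻¹ = [26/155; -1/31; 39/155]
step 0: x' = x̄ + K·y = [359/155, 78/31, -469/155]
step 0: P' = (I − K·H)·P̄ = [874/155 -284/31 846/155; -284/31 801/31 -612/31; 846/155 -612/31 2509/155]
step 1: x̄ = F·x = [-249/155, -548/155, 579/155]
step 1: P̄ = F·P·Fᵀ + Q = [9544/155 -2502/155 10996/155; -2502/155 2111/155 -4343/155; 10996/155 -4343/155 15069/155]
step 1: y = z − H·x̄ = [19/31]
step 1: S = H·P̄·Hᵀ + R = [43341/31]
step 1: K = P̄·Hᵀ·S⁻¹ = [8914/43341; -780/14447; 10834/43341]
step 1: x' = x̄ + K·y = [-320809/216705, -257776/72235, 842699/216705]
step 1: P' = (I − K·H)·P̄ = [527404/216705 -44574/72235 -203024/216705; -44574/72235 689407/72235 -660991/72235; -203024/216705 -660991/72235 2136379/216705]
step 2: x̄ = F·x = [-67027/72235, 182414/43341, -454863/72235]
step 2: P̄ = F·P·Fᵀ + Q = [1216868/72235 -80683/14447 1437482/72235; -80683/14447 623051/43341 -283767/14447; 1437482/72235 -283767/14447 3114783/72235]
step 2: y = z − H·x̄ = [514338/72235]
step 2: S = H·P̄·Hᵀ + R = [29188293/72235]
step 2: K = P̄·Hᵀ·S⁻¹ = [5535937/29188293; -649360/9729431; 7962808/29188293]
step 2: x' = x̄ + K·y = [4111299/9729431, 108976958/29188293, -42366811/9729431]
step 2: P' = (I − K·H)·P̄ = [67442393/29188293 -4570947/9729431 -29403442/29188293; -4570947/9729431 367060883/29188293 -119522783/9729431; -29403442/29188293 -119522783/9729431 380824913/29188293]

step 0: x' = [359/155, 78/31, -469/155], P' = [874/155 -284/31 846/155; -284/31 801/31 -612/31; 846/155 -612/31 2509/155]
step 1: x' = [-320809/216705, -257776/72235, 842699/216705], P' = [527404/216705 -44574/72235 -203024/216705; -44574/72235 689407/72235 -660991/72235; -203024/216705 -660991/72235 2136379/216705]
step 2: x' = [4111299/9729431, 108976958/29188293, -42366811/9729431], P' = [67442393/29188293 -4570947/9729431 -29403442/29188293; -4570947/9729431 367060883/29188293 -119522783/9729431; -29403442/29188293 -119522783/9729431 380824913/29188293]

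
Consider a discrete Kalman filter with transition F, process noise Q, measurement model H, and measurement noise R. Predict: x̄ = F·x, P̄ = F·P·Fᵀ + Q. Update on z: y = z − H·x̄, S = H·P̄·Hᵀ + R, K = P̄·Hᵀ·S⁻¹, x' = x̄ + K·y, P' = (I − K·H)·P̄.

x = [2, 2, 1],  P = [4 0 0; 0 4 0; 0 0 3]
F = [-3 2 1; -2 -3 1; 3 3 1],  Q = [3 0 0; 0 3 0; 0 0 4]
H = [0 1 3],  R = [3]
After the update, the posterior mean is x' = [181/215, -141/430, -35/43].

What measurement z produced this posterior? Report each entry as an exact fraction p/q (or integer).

x̄ = F·x = [-1, -9, 13]
P̄ = F·P·Fᵀ + Q = [58 3 -9; 3 58 -57; -9 -57 79]
S = H·P̄·Hᵀ + R = [430]
K = P̄·Hᵀ·S⁻¹ = [-12/215; -113/430; 18/43]
x' − x̄ = [396/215, 3729/430, -594/43] = K·y
y = (KᵀK)⁻¹·Kᵀ·(x' − x̄) = [-33]
z = y + H·x̄ = [-33] + [30] = [-3]

z = [-3]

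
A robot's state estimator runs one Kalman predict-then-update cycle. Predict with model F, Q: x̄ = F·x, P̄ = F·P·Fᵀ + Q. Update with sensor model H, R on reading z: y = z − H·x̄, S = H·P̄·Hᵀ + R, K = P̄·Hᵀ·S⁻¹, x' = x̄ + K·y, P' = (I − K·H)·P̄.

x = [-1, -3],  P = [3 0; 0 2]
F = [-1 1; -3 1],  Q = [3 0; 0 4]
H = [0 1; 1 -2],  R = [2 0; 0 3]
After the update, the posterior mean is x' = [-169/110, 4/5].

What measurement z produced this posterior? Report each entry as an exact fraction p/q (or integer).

z = [1, -3]

x̄ = F·x = [-2, 0]
P̄ = F·P·Fᵀ + Q = [8 11; 11 33]
S = H·P̄·Hᵀ + R = [35 -55; -55 99]
K = P̄·Hᵀ·S⁻¹ = [29/40 23/88; 11/20 -1/4]
x' − x̄ = [51/110, 4/5] = K·y
y = (KᵀK)⁻¹·Kᵀ·(x' − x̄) = [1, -1]
z = y + H·x̄ = [1, -1] + [0, -2] = [1, -3]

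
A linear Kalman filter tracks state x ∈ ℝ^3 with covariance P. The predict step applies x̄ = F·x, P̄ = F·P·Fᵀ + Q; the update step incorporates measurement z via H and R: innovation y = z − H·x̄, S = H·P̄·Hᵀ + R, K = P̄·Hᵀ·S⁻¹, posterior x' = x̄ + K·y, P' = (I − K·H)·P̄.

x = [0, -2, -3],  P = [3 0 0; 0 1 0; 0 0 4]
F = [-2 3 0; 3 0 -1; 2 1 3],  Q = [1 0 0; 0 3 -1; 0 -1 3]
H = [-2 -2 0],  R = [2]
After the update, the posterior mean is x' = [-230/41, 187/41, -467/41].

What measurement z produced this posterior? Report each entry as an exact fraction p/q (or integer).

z = [2]

x̄ = F·x = [-6, 3, -11]
P̄ = F·P·Fᵀ + Q = [22 -18 -9; -18 34 5; -9 5 52]
S = H·P̄·Hᵀ + R = [82]
K = P̄·Hᵀ·S⁻¹ = [-4/41; -16/41; 4/41]
x' − x̄ = [16/41, 64/41, -16/41] = K·y
y = (KᵀK)⁻¹·Kᵀ·(x' − x̄) = [-4]
z = y + H·x̄ = [-4] + [6] = [2]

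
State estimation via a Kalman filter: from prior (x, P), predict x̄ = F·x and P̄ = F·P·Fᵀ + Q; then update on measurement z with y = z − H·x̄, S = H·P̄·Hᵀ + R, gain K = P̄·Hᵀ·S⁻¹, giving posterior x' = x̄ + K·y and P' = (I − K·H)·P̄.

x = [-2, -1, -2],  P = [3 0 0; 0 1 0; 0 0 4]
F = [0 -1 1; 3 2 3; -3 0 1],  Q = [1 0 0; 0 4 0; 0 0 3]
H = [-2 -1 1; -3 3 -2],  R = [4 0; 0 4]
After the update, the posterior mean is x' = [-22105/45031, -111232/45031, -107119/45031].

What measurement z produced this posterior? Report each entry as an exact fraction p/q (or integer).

x̄ = F·x = [-1, -14, 4]
P̄ = F·P·Fᵀ + Q = [6 10 4; 10 71 -15; 4 -15 34]
S = H·P̄·Hᵀ + R = [187 -346; -346 881]
K = P̄·Hᵀ·S⁻¹ = [-14474/45031 -5480/45031; -19688/45031 3155/45031; -7129/45031 -9189/45031]
x' − x̄ = [22926/45031, 519202/45031, -287243/45031] = K·y
y = (KᵀK)⁻¹·Kᵀ·(x' − x̄) = [-19, 46]
z = y + H·x̄ = [-19, 46] + [20, -47] = [1, -1]

z = [1, -1]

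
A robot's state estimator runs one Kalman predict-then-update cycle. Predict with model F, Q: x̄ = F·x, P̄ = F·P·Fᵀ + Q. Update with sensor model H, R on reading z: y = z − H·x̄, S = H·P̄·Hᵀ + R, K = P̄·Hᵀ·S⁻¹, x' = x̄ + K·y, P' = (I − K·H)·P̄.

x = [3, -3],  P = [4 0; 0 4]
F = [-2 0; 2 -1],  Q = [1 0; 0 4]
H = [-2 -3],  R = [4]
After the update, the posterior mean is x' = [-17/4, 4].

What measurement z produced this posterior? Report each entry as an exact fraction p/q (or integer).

x̄ = F·x = [-6, 9]
P̄ = F·P·Fᵀ + Q = [17 -16; -16 24]
S = H·P̄·Hᵀ + R = [96]
K = P̄·Hᵀ·S⁻¹ = [7/48; -5/12]
x' − x̄ = [7/4, -5] = K·y
y = (KᵀK)⁻¹·Kᵀ·(x' − x̄) = [12]
z = y + H·x̄ = [12] + [-15] = [-3]

z = [-3]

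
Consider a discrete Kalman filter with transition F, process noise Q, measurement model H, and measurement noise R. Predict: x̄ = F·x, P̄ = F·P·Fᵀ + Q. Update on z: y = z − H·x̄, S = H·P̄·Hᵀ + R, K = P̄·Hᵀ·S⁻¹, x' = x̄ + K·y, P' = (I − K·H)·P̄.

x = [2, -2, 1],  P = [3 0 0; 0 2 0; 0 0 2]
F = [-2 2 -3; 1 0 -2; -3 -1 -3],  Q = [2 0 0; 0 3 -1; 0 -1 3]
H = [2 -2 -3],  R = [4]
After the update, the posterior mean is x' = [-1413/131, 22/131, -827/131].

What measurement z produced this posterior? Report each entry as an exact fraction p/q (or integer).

z = [-3]

x̄ = F·x = [-11, 0, -7]
P̄ = F·P·Fᵀ + Q = [40 6 32; 6 14 2; 32 2 50]
S = H·P̄·Hᵀ + R = [262]
K = P̄·Hᵀ·S⁻¹ = [-14/131; -11/131; -45/131]
x' − x̄ = [28/131, 22/131, 90/131] = K·y
y = (KᵀK)⁻¹·Kᵀ·(x' − x̄) = [-2]
z = y + H·x̄ = [-2] + [-1] = [-3]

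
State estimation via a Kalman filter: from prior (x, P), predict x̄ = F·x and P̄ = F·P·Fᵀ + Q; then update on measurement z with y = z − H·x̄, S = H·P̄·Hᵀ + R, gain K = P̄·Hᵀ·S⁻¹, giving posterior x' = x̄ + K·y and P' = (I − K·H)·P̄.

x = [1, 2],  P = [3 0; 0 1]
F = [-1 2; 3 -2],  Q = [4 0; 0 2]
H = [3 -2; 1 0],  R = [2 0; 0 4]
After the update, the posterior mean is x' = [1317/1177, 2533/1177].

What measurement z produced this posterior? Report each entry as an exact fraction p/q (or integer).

x̄ = F·x = [3, -1]
P̄ = F·P·Fᵀ + Q = [11 -13; -13 33]
S = H·P̄·Hᵀ + R = [389 59; 59 15]
K = P̄·Hᵀ·S⁻¹ = [118/1177 399/1177; -404/1177 569/1177]
x' − x̄ = [-2214/1177, 3710/1177] = K·y
y = (KᵀK)⁻¹·Kᵀ·(x' − x̄) = [-12, -2]
z = y + H·x̄ = [-12, -2] + [11, 3] = [-1, 1]

z = [-1, 1]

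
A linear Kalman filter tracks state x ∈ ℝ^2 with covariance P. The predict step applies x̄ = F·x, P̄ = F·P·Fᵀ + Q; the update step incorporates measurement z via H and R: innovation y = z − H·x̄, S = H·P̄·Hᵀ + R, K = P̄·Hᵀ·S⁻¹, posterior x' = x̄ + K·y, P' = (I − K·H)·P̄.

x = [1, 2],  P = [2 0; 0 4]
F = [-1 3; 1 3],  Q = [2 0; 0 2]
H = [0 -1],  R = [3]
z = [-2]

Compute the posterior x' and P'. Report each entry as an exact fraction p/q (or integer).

x̄ = F·x = [5, 7]
P̄ = F·P·Fᵀ + Q = [40 34; 34 40]
y = z − H·x̄ = [5]
S = H·P̄·Hᵀ + R = [43]
K = P̄·Hᵀ·S⁻¹ = [-34/43; -40/43]
x' = x̄ + K·y = [45/43, 101/43]
P' = (I − K·H)·P̄ = [564/43 102/43; 102/43 120/43]

x' = [45/43, 101/43]
P' = [564/43 102/43; 102/43 120/43]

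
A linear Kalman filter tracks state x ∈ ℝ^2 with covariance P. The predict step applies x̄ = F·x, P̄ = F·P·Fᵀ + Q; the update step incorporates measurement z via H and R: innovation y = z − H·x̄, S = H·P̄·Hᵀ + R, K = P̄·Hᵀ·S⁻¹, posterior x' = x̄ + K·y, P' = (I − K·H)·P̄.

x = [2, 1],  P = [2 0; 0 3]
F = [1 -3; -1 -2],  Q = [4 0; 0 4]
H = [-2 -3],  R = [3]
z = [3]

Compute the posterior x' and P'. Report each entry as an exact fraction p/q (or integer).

x' = [255/163, -1010/489]
P' = [1047/163 -660/163; -660/163 1406/489]

x̄ = F·x = [-1, -4]
P̄ = F·P·Fᵀ + Q = [33 16; 16 18]
y = z − H·x̄ = [-11]
S = H·P̄·Hᵀ + R = [489]
K = P̄·Hᵀ·S⁻¹ = [-38/163; -86/489]
x' = x̄ + K·y = [255/163, -1010/489]
P' = (I − K·H)·P̄ = [1047/163 -660/163; -660/163 1406/489]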